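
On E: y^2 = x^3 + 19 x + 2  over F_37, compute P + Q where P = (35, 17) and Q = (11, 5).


P != Q, so use the chord formula.
s = (y2 - y1) / (x2 - x1) = (25) / (13) mod 37 = 19
x3 = s^2 - x1 - x2 mod 37 = 19^2 - 35 - 11 = 19
y3 = s (x1 - x3) - y1 mod 37 = 19 * (35 - 19) - 17 = 28

P + Q = (19, 28)


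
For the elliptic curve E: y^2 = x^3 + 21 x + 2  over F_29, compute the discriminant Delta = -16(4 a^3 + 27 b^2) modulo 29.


4 a^3 + 27 b^2 = 4*21^3 + 27*2^2 = 37044 + 108 = 37152
Delta = -16 * (37152) = -594432
Delta mod 29 = 10

Delta = 10 (mod 29)


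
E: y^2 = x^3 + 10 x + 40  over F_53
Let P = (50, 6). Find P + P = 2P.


Doubling: s = (3 x1^2 + a) / (2 y1)
s = (3*50^2 + 10) / (2*6) mod 53 = 34
x3 = s^2 - 2 x1 mod 53 = 34^2 - 2*50 = 49
y3 = s (x1 - x3) - y1 mod 53 = 34 * (50 - 49) - 6 = 28

2P = (49, 28)


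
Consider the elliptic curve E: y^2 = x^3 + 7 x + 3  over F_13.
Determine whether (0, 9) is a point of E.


Check whether y^2 = x^3 + 7 x + 3 (mod 13) for (x, y) = (0, 9).
LHS: y^2 = 9^2 mod 13 = 3
RHS: x^3 + 7 x + 3 = 0^3 + 7*0 + 3 mod 13 = 3
LHS = RHS

Yes, on the curve


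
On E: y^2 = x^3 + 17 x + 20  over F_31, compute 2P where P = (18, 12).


k = 2 = 10_2 (binary, LSB first: 01)
Double-and-add from P = (18, 12):
  bit 0 = 0: acc unchanged = O
  bit 1 = 1: acc = O + (11, 22) = (11, 22)

2P = (11, 22)


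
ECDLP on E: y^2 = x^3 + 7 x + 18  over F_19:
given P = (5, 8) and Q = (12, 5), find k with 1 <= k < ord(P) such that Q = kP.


Enumerate multiples of P until we hit Q = (12, 5):
  1P = (5, 8)
  2P = (13, 8)
  3P = (1, 11)
  4P = (10, 10)
  5P = (11, 1)
  6P = (7, 7)
  7P = (12, 5)
Match found at i = 7.

k = 7


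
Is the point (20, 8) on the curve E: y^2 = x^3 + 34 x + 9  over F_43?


Check whether y^2 = x^3 + 34 x + 9 (mod 43) for (x, y) = (20, 8).
LHS: y^2 = 8^2 mod 43 = 21
RHS: x^3 + 34 x + 9 = 20^3 + 34*20 + 9 mod 43 = 3
LHS != RHS

No, not on the curve


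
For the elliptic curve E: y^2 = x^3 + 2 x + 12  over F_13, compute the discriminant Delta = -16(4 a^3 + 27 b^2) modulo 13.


4 a^3 + 27 b^2 = 4*2^3 + 27*12^2 = 32 + 3888 = 3920
Delta = -16 * (3920) = -62720
Delta mod 13 = 5

Delta = 5 (mod 13)


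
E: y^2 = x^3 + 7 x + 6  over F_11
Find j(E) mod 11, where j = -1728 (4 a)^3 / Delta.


Delta = -16(4 a^3 + 27 b^2) mod 11 = 6
-1728 * (4 a)^3 = -1728 * (4*7)^3 mod 11 = 4
j = 4 * 6^(-1) mod 11 = 8

j = 8 (mod 11)


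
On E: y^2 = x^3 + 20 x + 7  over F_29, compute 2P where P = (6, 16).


Doubling: s = (3 x1^2 + a) / (2 y1)
s = (3*6^2 + 20) / (2*16) mod 29 = 4
x3 = s^2 - 2 x1 mod 29 = 4^2 - 2*6 = 4
y3 = s (x1 - x3) - y1 mod 29 = 4 * (6 - 4) - 16 = 21

2P = (4, 21)


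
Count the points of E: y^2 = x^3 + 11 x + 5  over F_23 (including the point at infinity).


For each x in F_23, count y with y^2 = x^3 + 11 x + 5 mod 23:
  x = 2: RHS = 12, y in [9, 14]  -> 2 point(s)
  x = 5: RHS = 1, y in [1, 22]  -> 2 point(s)
  x = 11: RHS = 8, y in [10, 13]  -> 2 point(s)
  x = 12: RHS = 2, y in [5, 18]  -> 2 point(s)
  x = 15: RHS = 3, y in [7, 16]  -> 2 point(s)
  x = 18: RHS = 9, y in [3, 20]  -> 2 point(s)
  x = 19: RHS = 12, y in [9, 14]  -> 2 point(s)
  x = 22: RHS = 16, y in [4, 19]  -> 2 point(s)
Affine points: 16. Add the point at infinity: total = 17.

#E(F_23) = 17


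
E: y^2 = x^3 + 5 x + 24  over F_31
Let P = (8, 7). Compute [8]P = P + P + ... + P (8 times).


k = 8 = 1000_2 (binary, LSB first: 0001)
Double-and-add from P = (8, 7):
  bit 0 = 0: acc unchanged = O
  bit 1 = 0: acc unchanged = O
  bit 2 = 0: acc unchanged = O
  bit 3 = 1: acc = O + (5, 22) = (5, 22)

8P = (5, 22)


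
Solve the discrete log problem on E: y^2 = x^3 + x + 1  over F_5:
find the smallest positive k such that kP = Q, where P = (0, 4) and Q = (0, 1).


Enumerate multiples of P until we hit Q = (0, 1):
  1P = (0, 4)
  2P = (4, 3)
  3P = (2, 4)
  4P = (3, 1)
  5P = (3, 4)
  6P = (2, 1)
  7P = (4, 2)
  8P = (0, 1)
Match found at i = 8.

k = 8


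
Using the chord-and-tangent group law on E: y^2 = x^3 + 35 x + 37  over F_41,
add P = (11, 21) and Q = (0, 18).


P != Q, so use the chord formula.
s = (y2 - y1) / (x2 - x1) = (38) / (30) mod 41 = 4
x3 = s^2 - x1 - x2 mod 41 = 4^2 - 11 - 0 = 5
y3 = s (x1 - x3) - y1 mod 41 = 4 * (11 - 5) - 21 = 3

P + Q = (5, 3)


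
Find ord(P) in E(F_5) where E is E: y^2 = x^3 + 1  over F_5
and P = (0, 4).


Compute successive multiples of P until we hit O:
  1P = (0, 4)
  2P = (0, 1)
  3P = O

ord(P) = 3


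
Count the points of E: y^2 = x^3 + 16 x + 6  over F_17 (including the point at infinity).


For each x in F_17, count y with y^2 = x^3 + 16 x + 6 mod 17:
  x = 3: RHS = 13, y in [8, 9]  -> 2 point(s)
  x = 4: RHS = 15, y in [7, 10]  -> 2 point(s)
  x = 7: RHS = 2, y in [6, 11]  -> 2 point(s)
  x = 8: RHS = 0, y in [0]  -> 1 point(s)
  x = 11: RHS = 0, y in [0]  -> 1 point(s)
  x = 14: RHS = 16, y in [4, 13]  -> 2 point(s)
  x = 15: RHS = 0, y in [0]  -> 1 point(s)
Affine points: 11. Add the point at infinity: total = 12.

#E(F_17) = 12


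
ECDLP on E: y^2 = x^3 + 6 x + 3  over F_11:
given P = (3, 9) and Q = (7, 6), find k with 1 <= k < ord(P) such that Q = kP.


Enumerate multiples of P until we hit Q = (7, 6):
  1P = (3, 9)
  2P = (5, 2)
  3P = (7, 5)
  4P = (2, 1)
  5P = (4, 5)
  6P = (9, 4)
  7P = (0, 5)
  8P = (0, 6)
  9P = (9, 7)
  10P = (4, 6)
  11P = (2, 10)
  12P = (7, 6)
Match found at i = 12.

k = 12


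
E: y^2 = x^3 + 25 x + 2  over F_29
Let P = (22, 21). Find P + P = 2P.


Doubling: s = (3 x1^2 + a) / (2 y1)
s = (3*22^2 + 25) / (2*21) mod 29 = 11
x3 = s^2 - 2 x1 mod 29 = 11^2 - 2*22 = 19
y3 = s (x1 - x3) - y1 mod 29 = 11 * (22 - 19) - 21 = 12

2P = (19, 12)


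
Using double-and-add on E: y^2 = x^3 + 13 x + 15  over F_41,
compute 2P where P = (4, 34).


k = 2 = 10_2 (binary, LSB first: 01)
Double-and-add from P = (4, 34):
  bit 0 = 0: acc unchanged = O
  bit 1 = 1: acc = O + (25, 37) = (25, 37)

2P = (25, 37)


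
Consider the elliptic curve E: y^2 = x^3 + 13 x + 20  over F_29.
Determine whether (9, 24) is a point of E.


Check whether y^2 = x^3 + 13 x + 20 (mod 29) for (x, y) = (9, 24).
LHS: y^2 = 24^2 mod 29 = 25
RHS: x^3 + 13 x + 20 = 9^3 + 13*9 + 20 mod 29 = 25
LHS = RHS

Yes, on the curve


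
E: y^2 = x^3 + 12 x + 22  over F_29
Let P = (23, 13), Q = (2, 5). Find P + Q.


P != Q, so use the chord formula.
s = (y2 - y1) / (x2 - x1) = (21) / (8) mod 29 = 28
x3 = s^2 - x1 - x2 mod 29 = 28^2 - 23 - 2 = 5
y3 = s (x1 - x3) - y1 mod 29 = 28 * (23 - 5) - 13 = 27

P + Q = (5, 27)


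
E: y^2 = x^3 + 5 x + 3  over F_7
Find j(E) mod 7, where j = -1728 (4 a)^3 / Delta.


Delta = -16(4 a^3 + 27 b^2) mod 7 = 5
-1728 * (4 a)^3 = -1728 * (4*5)^3 mod 7 = 6
j = 6 * 5^(-1) mod 7 = 4

j = 4 (mod 7)


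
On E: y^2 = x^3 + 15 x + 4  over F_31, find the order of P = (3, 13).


Compute successive multiples of P until we hit O:
  1P = (3, 13)
  2P = (10, 21)
  3P = (25, 15)
  4P = (13, 3)
  5P = (16, 0)
  6P = (13, 28)
  7P = (25, 16)
  8P = (10, 10)
  ... (continuing to 10P)
  10P = O

ord(P) = 10


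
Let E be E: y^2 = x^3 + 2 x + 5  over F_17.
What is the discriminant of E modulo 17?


4 a^3 + 27 b^2 = 4*2^3 + 27*5^2 = 32 + 675 = 707
Delta = -16 * (707) = -11312
Delta mod 17 = 10

Delta = 10 (mod 17)


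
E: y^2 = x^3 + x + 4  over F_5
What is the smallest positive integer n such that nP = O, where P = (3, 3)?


Compute successive multiples of P until we hit O:
  1P = (3, 3)
  2P = (3, 2)
  3P = O

ord(P) = 3


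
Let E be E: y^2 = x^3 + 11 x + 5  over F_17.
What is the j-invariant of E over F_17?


Delta = -16(4 a^3 + 27 b^2) mod 17 = 15
-1728 * (4 a)^3 = -1728 * (4*11)^3 mod 17 = 16
j = 16 * 15^(-1) mod 17 = 9

j = 9 (mod 17)


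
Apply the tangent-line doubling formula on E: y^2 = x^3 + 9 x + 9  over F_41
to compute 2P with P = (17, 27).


Doubling: s = (3 x1^2 + a) / (2 y1)
s = (3*17^2 + 9) / (2*27) mod 41 = 39
x3 = s^2 - 2 x1 mod 41 = 39^2 - 2*17 = 11
y3 = s (x1 - x3) - y1 mod 41 = 39 * (17 - 11) - 27 = 2

2P = (11, 2)


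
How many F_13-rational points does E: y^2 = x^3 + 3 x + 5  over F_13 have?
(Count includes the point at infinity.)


For each x in F_13, count y with y^2 = x^3 + 3 x + 5 mod 13:
  x = 1: RHS = 9, y in [3, 10]  -> 2 point(s)
  x = 4: RHS = 3, y in [4, 9]  -> 2 point(s)
  x = 11: RHS = 4, y in [2, 11]  -> 2 point(s)
  x = 12: RHS = 1, y in [1, 12]  -> 2 point(s)
Affine points: 8. Add the point at infinity: total = 9.

#E(F_13) = 9


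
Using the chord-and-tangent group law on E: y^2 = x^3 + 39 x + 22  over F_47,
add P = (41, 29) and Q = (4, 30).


P != Q, so use the chord formula.
s = (y2 - y1) / (x2 - x1) = (1) / (10) mod 47 = 33
x3 = s^2 - x1 - x2 mod 47 = 33^2 - 41 - 4 = 10
y3 = s (x1 - x3) - y1 mod 47 = 33 * (41 - 10) - 29 = 7

P + Q = (10, 7)


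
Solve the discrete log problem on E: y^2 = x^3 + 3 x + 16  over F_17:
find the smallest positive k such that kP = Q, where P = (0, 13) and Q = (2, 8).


Enumerate multiples of P until we hit Q = (2, 8):
  1P = (0, 13)
  2P = (2, 9)
  3P = (2, 8)
Match found at i = 3.

k = 3


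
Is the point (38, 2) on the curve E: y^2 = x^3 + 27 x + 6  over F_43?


Check whether y^2 = x^3 + 27 x + 6 (mod 43) for (x, y) = (38, 2).
LHS: y^2 = 2^2 mod 43 = 4
RHS: x^3 + 27 x + 6 = 38^3 + 27*38 + 6 mod 43 = 4
LHS = RHS

Yes, on the curve


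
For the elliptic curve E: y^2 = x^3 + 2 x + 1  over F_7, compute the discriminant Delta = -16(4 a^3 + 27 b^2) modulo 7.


4 a^3 + 27 b^2 = 4*2^3 + 27*1^2 = 32 + 27 = 59
Delta = -16 * (59) = -944
Delta mod 7 = 1

Delta = 1 (mod 7)


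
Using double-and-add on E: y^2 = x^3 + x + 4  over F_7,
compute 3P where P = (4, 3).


k = 3 = 11_2 (binary, LSB first: 11)
Double-and-add from P = (4, 3):
  bit 0 = 1: acc = O + (4, 3) = (4, 3)
  bit 1 = 1: acc = (4, 3) + (6, 4) = (6, 3)

3P = (6, 3)


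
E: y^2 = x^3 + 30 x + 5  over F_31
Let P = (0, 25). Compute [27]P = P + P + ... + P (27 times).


k = 27 = 11011_2 (binary, LSB first: 11011)
Double-and-add from P = (0, 25):
  bit 0 = 1: acc = O + (0, 25) = (0, 25)
  bit 1 = 1: acc = (0, 25) + (14, 10) = (24, 14)
  bit 2 = 0: acc unchanged = (24, 14)
  bit 3 = 1: acc = (24, 14) + (27, 10) = (30, 25)
  bit 4 = 1: acc = (30, 25) + (26, 28) = (24, 17)

27P = (24, 17)


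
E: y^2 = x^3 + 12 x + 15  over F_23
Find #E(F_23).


For each x in F_23, count y with y^2 = x^3 + 12 x + 15 mod 23:
  x = 2: RHS = 1, y in [1, 22]  -> 2 point(s)
  x = 3: RHS = 9, y in [3, 20]  -> 2 point(s)
  x = 4: RHS = 12, y in [9, 14]  -> 2 point(s)
  x = 5: RHS = 16, y in [4, 19]  -> 2 point(s)
  x = 6: RHS = 4, y in [2, 21]  -> 2 point(s)
  x = 8: RHS = 2, y in [5, 18]  -> 2 point(s)
  x = 9: RHS = 1, y in [1, 22]  -> 2 point(s)
  x = 10: RHS = 8, y in [10, 13]  -> 2 point(s)
  x = 11: RHS = 6, y in [11, 12]  -> 2 point(s)
  x = 12: RHS = 1, y in [1, 22]  -> 2 point(s)
  x = 14: RHS = 6, y in [11, 12]  -> 2 point(s)
  x = 16: RHS = 2, y in [5, 18]  -> 2 point(s)
  x = 17: RHS = 3, y in [7, 16]  -> 2 point(s)
  x = 19: RHS = 18, y in [8, 15]  -> 2 point(s)
  x = 21: RHS = 6, y in [11, 12]  -> 2 point(s)
  x = 22: RHS = 2, y in [5, 18]  -> 2 point(s)
Affine points: 32. Add the point at infinity: total = 33.

#E(F_23) = 33


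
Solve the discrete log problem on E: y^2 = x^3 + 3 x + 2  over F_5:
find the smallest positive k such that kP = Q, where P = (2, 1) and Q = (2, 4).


Enumerate multiples of P until we hit Q = (2, 4):
  1P = (2, 1)
  2P = (1, 4)
  3P = (1, 1)
  4P = (2, 4)
Match found at i = 4.

k = 4


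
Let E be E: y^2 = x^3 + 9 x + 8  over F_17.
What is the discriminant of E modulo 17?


4 a^3 + 27 b^2 = 4*9^3 + 27*8^2 = 2916 + 1728 = 4644
Delta = -16 * (4644) = -74304
Delta mod 17 = 3

Delta = 3 (mod 17)


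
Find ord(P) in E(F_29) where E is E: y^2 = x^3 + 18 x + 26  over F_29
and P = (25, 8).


Compute successive multiples of P until we hit O:
  1P = (25, 8)
  2P = (1, 4)
  3P = (28, 6)
  4P = (28, 23)
  5P = (1, 25)
  6P = (25, 21)
  7P = O

ord(P) = 7


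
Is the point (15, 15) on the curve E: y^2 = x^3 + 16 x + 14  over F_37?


Check whether y^2 = x^3 + 16 x + 14 (mod 37) for (x, y) = (15, 15).
LHS: y^2 = 15^2 mod 37 = 3
RHS: x^3 + 16 x + 14 = 15^3 + 16*15 + 14 mod 37 = 3
LHS = RHS

Yes, on the curve


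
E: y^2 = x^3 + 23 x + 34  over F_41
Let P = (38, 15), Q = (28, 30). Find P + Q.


P != Q, so use the chord formula.
s = (y2 - y1) / (x2 - x1) = (15) / (31) mod 41 = 19
x3 = s^2 - x1 - x2 mod 41 = 19^2 - 38 - 28 = 8
y3 = s (x1 - x3) - y1 mod 41 = 19 * (38 - 8) - 15 = 22

P + Q = (8, 22)


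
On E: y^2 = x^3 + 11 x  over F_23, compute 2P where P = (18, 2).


Doubling: s = (3 x1^2 + a) / (2 y1)
s = (3*18^2 + 11) / (2*2) mod 23 = 10
x3 = s^2 - 2 x1 mod 23 = 10^2 - 2*18 = 18
y3 = s (x1 - x3) - y1 mod 23 = 10 * (18 - 18) - 2 = 21

2P = (18, 21)


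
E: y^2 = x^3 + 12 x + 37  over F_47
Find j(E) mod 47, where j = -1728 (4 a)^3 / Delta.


Delta = -16(4 a^3 + 27 b^2) mod 47 = 39
-1728 * (4 a)^3 = -1728 * (4*12)^3 mod 47 = 11
j = 11 * 39^(-1) mod 47 = 28

j = 28 (mod 47)


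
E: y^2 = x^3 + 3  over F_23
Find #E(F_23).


For each x in F_23, count y with y^2 = x^3 + 0 x + 3 mod 23:
  x = 0: RHS = 3, y in [7, 16]  -> 2 point(s)
  x = 1: RHS = 4, y in [2, 21]  -> 2 point(s)
  x = 5: RHS = 13, y in [6, 17]  -> 2 point(s)
  x = 6: RHS = 12, y in [9, 14]  -> 2 point(s)
  x = 7: RHS = 1, y in [1, 22]  -> 2 point(s)
  x = 8: RHS = 9, y in [3, 20]  -> 2 point(s)
  x = 11: RHS = 0, y in [0]  -> 1 point(s)
  x = 12: RHS = 6, y in [11, 12]  -> 2 point(s)
  x = 18: RHS = 16, y in [4, 19]  -> 2 point(s)
  x = 19: RHS = 8, y in [10, 13]  -> 2 point(s)
  x = 21: RHS = 18, y in [8, 15]  -> 2 point(s)
  x = 22: RHS = 2, y in [5, 18]  -> 2 point(s)
Affine points: 23. Add the point at infinity: total = 24.

#E(F_23) = 24


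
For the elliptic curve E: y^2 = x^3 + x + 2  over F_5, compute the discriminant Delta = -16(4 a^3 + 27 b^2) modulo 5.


4 a^3 + 27 b^2 = 4*1^3 + 27*2^2 = 4 + 108 = 112
Delta = -16 * (112) = -1792
Delta mod 5 = 3

Delta = 3 (mod 5)


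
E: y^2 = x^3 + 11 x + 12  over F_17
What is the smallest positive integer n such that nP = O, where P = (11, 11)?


Compute successive multiples of P until we hit O:
  1P = (11, 11)
  2P = (12, 6)
  3P = (2, 12)
  4P = (8, 0)
  5P = (2, 5)
  6P = (12, 11)
  7P = (11, 6)
  8P = O

ord(P) = 8


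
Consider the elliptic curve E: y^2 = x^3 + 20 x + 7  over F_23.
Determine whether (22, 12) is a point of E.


Check whether y^2 = x^3 + 20 x + 7 (mod 23) for (x, y) = (22, 12).
LHS: y^2 = 12^2 mod 23 = 6
RHS: x^3 + 20 x + 7 = 22^3 + 20*22 + 7 mod 23 = 9
LHS != RHS

No, not on the curve


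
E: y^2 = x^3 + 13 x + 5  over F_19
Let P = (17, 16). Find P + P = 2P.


Doubling: s = (3 x1^2 + a) / (2 y1)
s = (3*17^2 + 13) / (2*16) mod 19 = 18
x3 = s^2 - 2 x1 mod 19 = 18^2 - 2*17 = 5
y3 = s (x1 - x3) - y1 mod 19 = 18 * (17 - 5) - 16 = 10

2P = (5, 10)


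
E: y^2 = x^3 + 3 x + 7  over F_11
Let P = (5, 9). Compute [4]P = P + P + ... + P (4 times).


k = 4 = 100_2 (binary, LSB first: 001)
Double-and-add from P = (5, 9):
  bit 0 = 0: acc unchanged = O
  bit 1 = 0: acc unchanged = O
  bit 2 = 1: acc = O + (5, 2) = (5, 2)

4P = (5, 2)


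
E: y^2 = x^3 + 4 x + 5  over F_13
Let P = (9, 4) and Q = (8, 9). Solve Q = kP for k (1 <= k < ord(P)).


Enumerate multiples of P until we hit Q = (8, 9):
  1P = (9, 4)
  2P = (8, 9)
Match found at i = 2.

k = 2


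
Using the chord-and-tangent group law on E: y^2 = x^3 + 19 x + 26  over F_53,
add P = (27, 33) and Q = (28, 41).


P != Q, so use the chord formula.
s = (y2 - y1) / (x2 - x1) = (8) / (1) mod 53 = 8
x3 = s^2 - x1 - x2 mod 53 = 8^2 - 27 - 28 = 9
y3 = s (x1 - x3) - y1 mod 53 = 8 * (27 - 9) - 33 = 5

P + Q = (9, 5)


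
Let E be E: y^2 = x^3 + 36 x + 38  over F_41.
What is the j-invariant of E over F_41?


Delta = -16(4 a^3 + 27 b^2) mod 41 = 12
-1728 * (4 a)^3 = -1728 * (4*36)^3 mod 41 = 30
j = 30 * 12^(-1) mod 41 = 23

j = 23 (mod 41)


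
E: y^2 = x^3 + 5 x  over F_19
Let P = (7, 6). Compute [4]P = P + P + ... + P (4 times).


k = 4 = 100_2 (binary, LSB first: 001)
Double-and-add from P = (7, 6):
  bit 0 = 0: acc unchanged = O
  bit 1 = 0: acc unchanged = O
  bit 2 = 1: acc = O + (7, 13) = (7, 13)

4P = (7, 13)


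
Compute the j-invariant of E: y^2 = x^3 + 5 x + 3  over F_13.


Delta = -16(4 a^3 + 27 b^2) mod 13 = 7
-1728 * (4 a)^3 = -1728 * (4*5)^3 mod 13 = 5
j = 5 * 7^(-1) mod 13 = 10

j = 10 (mod 13)


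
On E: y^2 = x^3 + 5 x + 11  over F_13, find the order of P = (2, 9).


Compute successive multiples of P until we hit O:
  1P = (2, 9)
  2P = (6, 6)
  3P = (8, 2)
  4P = (4, 2)
  5P = (3, 1)
  6P = (7, 5)
  7P = (1, 11)
  8P = (1, 2)
  ... (continuing to 15P)
  15P = O

ord(P) = 15


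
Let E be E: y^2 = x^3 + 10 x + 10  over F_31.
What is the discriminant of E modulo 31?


4 a^3 + 27 b^2 = 4*10^3 + 27*10^2 = 4000 + 2700 = 6700
Delta = -16 * (6700) = -107200
Delta mod 31 = 29

Delta = 29 (mod 31)


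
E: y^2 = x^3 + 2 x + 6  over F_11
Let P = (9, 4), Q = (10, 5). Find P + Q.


P != Q, so use the chord formula.
s = (y2 - y1) / (x2 - x1) = (1) / (1) mod 11 = 1
x3 = s^2 - x1 - x2 mod 11 = 1^2 - 9 - 10 = 4
y3 = s (x1 - x3) - y1 mod 11 = 1 * (9 - 4) - 4 = 1

P + Q = (4, 1)


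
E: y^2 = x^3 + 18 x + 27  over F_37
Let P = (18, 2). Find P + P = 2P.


Doubling: s = (3 x1^2 + a) / (2 y1)
s = (3*18^2 + 18) / (2*2) mod 37 = 7
x3 = s^2 - 2 x1 mod 37 = 7^2 - 2*18 = 13
y3 = s (x1 - x3) - y1 mod 37 = 7 * (18 - 13) - 2 = 33

2P = (13, 33)


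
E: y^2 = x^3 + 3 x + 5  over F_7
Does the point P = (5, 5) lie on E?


Check whether y^2 = x^3 + 3 x + 5 (mod 7) for (x, y) = (5, 5).
LHS: y^2 = 5^2 mod 7 = 4
RHS: x^3 + 3 x + 5 = 5^3 + 3*5 + 5 mod 7 = 5
LHS != RHS

No, not on the curve


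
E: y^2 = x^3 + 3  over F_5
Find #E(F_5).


For each x in F_5, count y with y^2 = x^3 + 0 x + 3 mod 5:
  x = 1: RHS = 4, y in [2, 3]  -> 2 point(s)
  x = 2: RHS = 1, y in [1, 4]  -> 2 point(s)
  x = 3: RHS = 0, y in [0]  -> 1 point(s)
Affine points: 5. Add the point at infinity: total = 6.

#E(F_5) = 6


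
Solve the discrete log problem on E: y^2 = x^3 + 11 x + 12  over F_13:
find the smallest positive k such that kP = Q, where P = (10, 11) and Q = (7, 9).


Enumerate multiples of P until we hit Q = (7, 9):
  1P = (10, 11)
  2P = (2, 4)
  3P = (4, 4)
  4P = (0, 5)
  5P = (7, 9)
Match found at i = 5.

k = 5


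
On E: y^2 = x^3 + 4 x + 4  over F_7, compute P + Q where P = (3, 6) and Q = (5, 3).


P != Q, so use the chord formula.
s = (y2 - y1) / (x2 - x1) = (4) / (2) mod 7 = 2
x3 = s^2 - x1 - x2 mod 7 = 2^2 - 3 - 5 = 3
y3 = s (x1 - x3) - y1 mod 7 = 2 * (3 - 3) - 6 = 1

P + Q = (3, 1)


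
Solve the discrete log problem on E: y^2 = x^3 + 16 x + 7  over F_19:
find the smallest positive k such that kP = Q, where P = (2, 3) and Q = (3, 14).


Enumerate multiples of P until we hit Q = (3, 14):
  1P = (2, 3)
  2P = (3, 5)
  3P = (18, 3)
  4P = (18, 16)
  5P = (3, 14)
Match found at i = 5.

k = 5


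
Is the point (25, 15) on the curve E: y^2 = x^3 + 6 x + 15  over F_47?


Check whether y^2 = x^3 + 6 x + 15 (mod 47) for (x, y) = (25, 15).
LHS: y^2 = 15^2 mod 47 = 37
RHS: x^3 + 6 x + 15 = 25^3 + 6*25 + 15 mod 47 = 45
LHS != RHS

No, not on the curve


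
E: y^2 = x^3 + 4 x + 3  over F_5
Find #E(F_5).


For each x in F_5, count y with y^2 = x^3 + 4 x + 3 mod 5:
  x = 2: RHS = 4, y in [2, 3]  -> 2 point(s)
Affine points: 2. Add the point at infinity: total = 3.

#E(F_5) = 3


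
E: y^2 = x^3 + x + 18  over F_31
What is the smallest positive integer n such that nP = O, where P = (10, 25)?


Compute successive multiples of P until we hit O:
  1P = (10, 25)
  2P = (29, 15)
  3P = (28, 22)
  4P = (18, 28)
  5P = (23, 5)
  6P = (0, 24)
  7P = (30, 4)
  8P = (30, 27)
  ... (continuing to 15P)
  15P = O

ord(P) = 15


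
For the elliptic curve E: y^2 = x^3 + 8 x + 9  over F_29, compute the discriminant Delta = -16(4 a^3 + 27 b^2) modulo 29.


4 a^3 + 27 b^2 = 4*8^3 + 27*9^2 = 2048 + 2187 = 4235
Delta = -16 * (4235) = -67760
Delta mod 29 = 13

Delta = 13 (mod 29)


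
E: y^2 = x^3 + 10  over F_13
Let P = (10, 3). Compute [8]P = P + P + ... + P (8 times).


k = 8 = 1000_2 (binary, LSB first: 0001)
Double-and-add from P = (10, 3):
  bit 0 = 0: acc unchanged = O
  bit 1 = 0: acc unchanged = O
  bit 2 = 0: acc unchanged = O
  bit 3 = 1: acc = O + (10, 10) = (10, 10)

8P = (10, 10)


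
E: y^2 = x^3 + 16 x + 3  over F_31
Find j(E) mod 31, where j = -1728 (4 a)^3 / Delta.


Delta = -16(4 a^3 + 27 b^2) mod 31 = 10
-1728 * (4 a)^3 = -1728 * (4*16)^3 mod 31 = 2
j = 2 * 10^(-1) mod 31 = 25

j = 25 (mod 31)


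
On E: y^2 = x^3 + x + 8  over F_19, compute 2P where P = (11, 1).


Doubling: s = (3 x1^2 + a) / (2 y1)
s = (3*11^2 + 1) / (2*1) mod 19 = 11
x3 = s^2 - 2 x1 mod 19 = 11^2 - 2*11 = 4
y3 = s (x1 - x3) - y1 mod 19 = 11 * (11 - 4) - 1 = 0

2P = (4, 0)


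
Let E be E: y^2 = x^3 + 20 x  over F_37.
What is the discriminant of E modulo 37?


4 a^3 + 27 b^2 = 4*20^3 + 27*0^2 = 32000 + 0 = 32000
Delta = -16 * (32000) = -512000
Delta mod 37 = 6

Delta = 6 (mod 37)


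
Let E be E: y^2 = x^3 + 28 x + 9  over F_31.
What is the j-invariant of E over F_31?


Delta = -16(4 a^3 + 27 b^2) mod 31 = 30
-1728 * (4 a)^3 = -1728 * (4*28)^3 mod 31 = 2
j = 2 * 30^(-1) mod 31 = 29

j = 29 (mod 31)


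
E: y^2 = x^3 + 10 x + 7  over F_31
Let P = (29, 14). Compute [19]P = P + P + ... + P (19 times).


k = 19 = 10011_2 (binary, LSB first: 11001)
Double-and-add from P = (29, 14):
  bit 0 = 1: acc = O + (29, 14) = (29, 14)
  bit 1 = 1: acc = (29, 14) + (13, 3) = (8, 14)
  bit 2 = 0: acc unchanged = (8, 14)
  bit 3 = 0: acc unchanged = (8, 14)
  bit 4 = 1: acc = (8, 14) + (19, 9) = (6, 2)

19P = (6, 2)


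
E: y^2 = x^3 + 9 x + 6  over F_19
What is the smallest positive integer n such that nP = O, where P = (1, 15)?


Compute successive multiples of P until we hit O:
  1P = (1, 15)
  2P = (5, 10)
  3P = (11, 7)
  4P = (16, 16)
  5P = (8, 1)
  6P = (14, 11)
  7P = (15, 1)
  8P = (4, 7)
  ... (continuing to 19P)
  19P = O

ord(P) = 19


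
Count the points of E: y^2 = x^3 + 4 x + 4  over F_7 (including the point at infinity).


For each x in F_7, count y with y^2 = x^3 + 4 x + 4 mod 7:
  x = 0: RHS = 4, y in [2, 5]  -> 2 point(s)
  x = 1: RHS = 2, y in [3, 4]  -> 2 point(s)
  x = 3: RHS = 1, y in [1, 6]  -> 2 point(s)
  x = 4: RHS = 0, y in [0]  -> 1 point(s)
  x = 5: RHS = 2, y in [3, 4]  -> 2 point(s)
Affine points: 9. Add the point at infinity: total = 10.

#E(F_7) = 10


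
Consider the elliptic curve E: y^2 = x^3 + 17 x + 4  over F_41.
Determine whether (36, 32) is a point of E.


Check whether y^2 = x^3 + 17 x + 4 (mod 41) for (x, y) = (36, 32).
LHS: y^2 = 32^2 mod 41 = 40
RHS: x^3 + 17 x + 4 = 36^3 + 17*36 + 4 mod 41 = 40
LHS = RHS

Yes, on the curve


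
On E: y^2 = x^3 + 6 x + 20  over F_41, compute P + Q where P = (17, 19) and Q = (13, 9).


P != Q, so use the chord formula.
s = (y2 - y1) / (x2 - x1) = (31) / (37) mod 41 = 23
x3 = s^2 - x1 - x2 mod 41 = 23^2 - 17 - 13 = 7
y3 = s (x1 - x3) - y1 mod 41 = 23 * (17 - 7) - 19 = 6

P + Q = (7, 6)


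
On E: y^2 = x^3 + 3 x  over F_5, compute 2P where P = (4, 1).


Doubling: s = (3 x1^2 + a) / (2 y1)
s = (3*4^2 + 3) / (2*1) mod 5 = 3
x3 = s^2 - 2 x1 mod 5 = 3^2 - 2*4 = 1
y3 = s (x1 - x3) - y1 mod 5 = 3 * (4 - 1) - 1 = 3

2P = (1, 3)


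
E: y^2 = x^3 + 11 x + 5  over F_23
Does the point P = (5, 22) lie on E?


Check whether y^2 = x^3 + 11 x + 5 (mod 23) for (x, y) = (5, 22).
LHS: y^2 = 22^2 mod 23 = 1
RHS: x^3 + 11 x + 5 = 5^3 + 11*5 + 5 mod 23 = 1
LHS = RHS

Yes, on the curve


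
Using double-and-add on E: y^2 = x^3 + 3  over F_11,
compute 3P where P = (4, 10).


k = 3 = 11_2 (binary, LSB first: 11)
Double-and-add from P = (4, 10):
  bit 0 = 1: acc = O + (4, 10) = (4, 10)
  bit 1 = 1: acc = (4, 10) + (7, 7) = (1, 9)

3P = (1, 9)


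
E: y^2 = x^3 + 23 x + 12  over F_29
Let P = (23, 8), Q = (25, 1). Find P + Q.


P != Q, so use the chord formula.
s = (y2 - y1) / (x2 - x1) = (22) / (2) mod 29 = 11
x3 = s^2 - x1 - x2 mod 29 = 11^2 - 23 - 25 = 15
y3 = s (x1 - x3) - y1 mod 29 = 11 * (23 - 15) - 8 = 22

P + Q = (15, 22)


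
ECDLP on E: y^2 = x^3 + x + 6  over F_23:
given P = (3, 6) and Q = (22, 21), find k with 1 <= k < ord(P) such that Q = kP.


Enumerate multiples of P until we hit Q = (22, 21):
  1P = (3, 6)
  2P = (2, 4)
  3P = (22, 2)
  4P = (22, 21)
Match found at i = 4.

k = 4


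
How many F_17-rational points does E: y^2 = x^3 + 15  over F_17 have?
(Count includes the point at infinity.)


For each x in F_17, count y with y^2 = x^3 + 0 x + 15 mod 17:
  x = 0: RHS = 15, y in [7, 10]  -> 2 point(s)
  x = 1: RHS = 16, y in [4, 13]  -> 2 point(s)
  x = 3: RHS = 8, y in [5, 12]  -> 2 point(s)
  x = 5: RHS = 4, y in [2, 15]  -> 2 point(s)
  x = 7: RHS = 1, y in [1, 16]  -> 2 point(s)
  x = 8: RHS = 0, y in [0]  -> 1 point(s)
  x = 9: RHS = 13, y in [8, 9]  -> 2 point(s)
  x = 12: RHS = 9, y in [3, 14]  -> 2 point(s)
  x = 13: RHS = 2, y in [6, 11]  -> 2 point(s)
Affine points: 17. Add the point at infinity: total = 18.

#E(F_17) = 18


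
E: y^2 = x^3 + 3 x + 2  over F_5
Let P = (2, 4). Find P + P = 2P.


Doubling: s = (3 x1^2 + a) / (2 y1)
s = (3*2^2 + 3) / (2*4) mod 5 = 0
x3 = s^2 - 2 x1 mod 5 = 0^2 - 2*2 = 1
y3 = s (x1 - x3) - y1 mod 5 = 0 * (2 - 1) - 4 = 1

2P = (1, 1)


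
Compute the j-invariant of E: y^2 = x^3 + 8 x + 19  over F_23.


Delta = -16(4 a^3 + 27 b^2) mod 23 = 18
-1728 * (4 a)^3 = -1728 * (4*8)^3 mod 23 = 21
j = 21 * 18^(-1) mod 23 = 5

j = 5 (mod 23)


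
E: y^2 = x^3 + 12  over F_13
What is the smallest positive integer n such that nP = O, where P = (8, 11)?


Compute successive multiples of P until we hit O:
  1P = (8, 11)
  2P = (0, 8)
  3P = (9, 0)
  4P = (0, 5)
  5P = (8, 2)
  6P = O

ord(P) = 6


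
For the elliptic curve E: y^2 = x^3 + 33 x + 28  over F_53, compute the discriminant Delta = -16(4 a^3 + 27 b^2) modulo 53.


4 a^3 + 27 b^2 = 4*33^3 + 27*28^2 = 143748 + 21168 = 164916
Delta = -16 * (164916) = -2638656
Delta mod 53 = 2

Delta = 2 (mod 53)


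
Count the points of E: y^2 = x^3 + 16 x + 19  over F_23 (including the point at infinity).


For each x in F_23, count y with y^2 = x^3 + 16 x + 19 mod 23:
  x = 1: RHS = 13, y in [6, 17]  -> 2 point(s)
  x = 2: RHS = 13, y in [6, 17]  -> 2 point(s)
  x = 3: RHS = 2, y in [5, 18]  -> 2 point(s)
  x = 4: RHS = 9, y in [3, 20]  -> 2 point(s)
  x = 6: RHS = 9, y in [3, 20]  -> 2 point(s)
  x = 9: RHS = 18, y in [8, 15]  -> 2 point(s)
  x = 10: RHS = 6, y in [11, 12]  -> 2 point(s)
  x = 11: RHS = 8, y in [10, 13]  -> 2 point(s)
  x = 13: RHS = 9, y in [3, 20]  -> 2 point(s)
  x = 15: RHS = 0, y in [0]  -> 1 point(s)
  x = 16: RHS = 1, y in [1, 22]  -> 2 point(s)
  x = 17: RHS = 6, y in [11, 12]  -> 2 point(s)
  x = 19: RHS = 6, y in [11, 12]  -> 2 point(s)
  x = 20: RHS = 13, y in [6, 17]  -> 2 point(s)
  x = 21: RHS = 2, y in [5, 18]  -> 2 point(s)
  x = 22: RHS = 2, y in [5, 18]  -> 2 point(s)
Affine points: 31. Add the point at infinity: total = 32.

#E(F_23) = 32


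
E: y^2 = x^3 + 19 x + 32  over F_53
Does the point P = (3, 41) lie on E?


Check whether y^2 = x^3 + 19 x + 32 (mod 53) for (x, y) = (3, 41).
LHS: y^2 = 41^2 mod 53 = 38
RHS: x^3 + 19 x + 32 = 3^3 + 19*3 + 32 mod 53 = 10
LHS != RHS

No, not on the curve


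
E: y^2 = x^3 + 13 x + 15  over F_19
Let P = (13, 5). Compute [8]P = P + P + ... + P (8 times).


k = 8 = 1000_2 (binary, LSB first: 0001)
Double-and-add from P = (13, 5):
  bit 0 = 0: acc unchanged = O
  bit 1 = 0: acc unchanged = O
  bit 2 = 0: acc unchanged = O
  bit 3 = 1: acc = O + (2, 12) = (2, 12)

8P = (2, 12)


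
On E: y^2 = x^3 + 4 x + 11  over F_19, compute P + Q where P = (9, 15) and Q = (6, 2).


P != Q, so use the chord formula.
s = (y2 - y1) / (x2 - x1) = (6) / (16) mod 19 = 17
x3 = s^2 - x1 - x2 mod 19 = 17^2 - 9 - 6 = 8
y3 = s (x1 - x3) - y1 mod 19 = 17 * (9 - 8) - 15 = 2

P + Q = (8, 2)


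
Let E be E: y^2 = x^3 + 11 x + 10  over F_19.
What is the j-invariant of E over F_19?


Delta = -16(4 a^3 + 27 b^2) mod 19 = 18
-1728 * (4 a)^3 = -1728 * (4*11)^3 mod 19 = 7
j = 7 * 18^(-1) mod 19 = 12

j = 12 (mod 19)


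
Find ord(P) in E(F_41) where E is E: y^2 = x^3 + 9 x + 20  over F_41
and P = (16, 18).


Compute successive multiples of P until we hit O:
  1P = (16, 18)
  2P = (19, 30)
  3P = (22, 40)
  4P = (21, 32)
  5P = (2, 13)
  6P = (2, 28)
  7P = (21, 9)
  8P = (22, 1)
  ... (continuing to 11P)
  11P = O

ord(P) = 11


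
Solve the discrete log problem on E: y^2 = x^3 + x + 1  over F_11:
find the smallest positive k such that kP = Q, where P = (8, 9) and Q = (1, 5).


Enumerate multiples of P until we hit Q = (1, 5):
  1P = (8, 9)
  2P = (0, 1)
  3P = (4, 6)
  4P = (3, 3)
  5P = (1, 6)
  6P = (6, 6)
  7P = (2, 0)
  8P = (6, 5)
  9P = (1, 5)
Match found at i = 9.

k = 9


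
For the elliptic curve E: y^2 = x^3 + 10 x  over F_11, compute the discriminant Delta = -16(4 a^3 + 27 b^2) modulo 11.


4 a^3 + 27 b^2 = 4*10^3 + 27*0^2 = 4000 + 0 = 4000
Delta = -16 * (4000) = -64000
Delta mod 11 = 9

Delta = 9 (mod 11)


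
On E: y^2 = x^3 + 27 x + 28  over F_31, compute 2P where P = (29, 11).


Doubling: s = (3 x1^2 + a) / (2 y1)
s = (3*29^2 + 27) / (2*11) mod 31 = 6
x3 = s^2 - 2 x1 mod 31 = 6^2 - 2*29 = 9
y3 = s (x1 - x3) - y1 mod 31 = 6 * (29 - 9) - 11 = 16

2P = (9, 16)


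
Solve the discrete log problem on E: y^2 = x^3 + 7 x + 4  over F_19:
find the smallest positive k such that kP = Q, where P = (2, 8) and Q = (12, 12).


Enumerate multiples of P until we hit Q = (12, 12):
  1P = (2, 8)
  2P = (15, 11)
  3P = (7, 4)
  4P = (0, 17)
  5P = (4, 1)
  6P = (11, 14)
  7P = (17, 1)
  8P = (9, 13)
  9P = (12, 12)
Match found at i = 9.

k = 9


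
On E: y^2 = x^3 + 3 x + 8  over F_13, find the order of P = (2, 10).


Compute successive multiples of P until we hit O:
  1P = (2, 10)
  2P = (12, 2)
  3P = (9, 6)
  4P = (1, 8)
  5P = (1, 5)
  6P = (9, 7)
  7P = (12, 11)
  8P = (2, 3)
  ... (continuing to 9P)
  9P = O

ord(P) = 9


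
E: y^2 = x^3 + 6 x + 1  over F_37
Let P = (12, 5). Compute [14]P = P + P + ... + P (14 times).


k = 14 = 1110_2 (binary, LSB first: 0111)
Double-and-add from P = (12, 5):
  bit 0 = 0: acc unchanged = O
  bit 1 = 1: acc = O + (3, 34) = (3, 34)
  bit 2 = 1: acc = (3, 34) + (15, 32) = (18, 24)
  bit 3 = 1: acc = (18, 24) + (0, 1) = (26, 11)

14P = (26, 11)


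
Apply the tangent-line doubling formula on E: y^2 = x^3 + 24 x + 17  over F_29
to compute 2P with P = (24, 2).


Doubling: s = (3 x1^2 + a) / (2 y1)
s = (3*24^2 + 24) / (2*2) mod 29 = 3
x3 = s^2 - 2 x1 mod 29 = 3^2 - 2*24 = 19
y3 = s (x1 - x3) - y1 mod 29 = 3 * (24 - 19) - 2 = 13

2P = (19, 13)


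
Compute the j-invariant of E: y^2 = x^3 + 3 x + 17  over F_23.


Delta = -16(4 a^3 + 27 b^2) mod 23 = 16
-1728 * (4 a)^3 = -1728 * (4*3)^3 mod 23 = 14
j = 14 * 16^(-1) mod 23 = 21

j = 21 (mod 23)


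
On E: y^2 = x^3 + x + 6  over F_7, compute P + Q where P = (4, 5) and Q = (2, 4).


P != Q, so use the chord formula.
s = (y2 - y1) / (x2 - x1) = (6) / (5) mod 7 = 4
x3 = s^2 - x1 - x2 mod 7 = 4^2 - 4 - 2 = 3
y3 = s (x1 - x3) - y1 mod 7 = 4 * (4 - 3) - 5 = 6

P + Q = (3, 6)


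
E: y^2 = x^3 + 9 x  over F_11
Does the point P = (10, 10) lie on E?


Check whether y^2 = x^3 + 9 x + 0 (mod 11) for (x, y) = (10, 10).
LHS: y^2 = 10^2 mod 11 = 1
RHS: x^3 + 9 x + 0 = 10^3 + 9*10 + 0 mod 11 = 1
LHS = RHS

Yes, on the curve


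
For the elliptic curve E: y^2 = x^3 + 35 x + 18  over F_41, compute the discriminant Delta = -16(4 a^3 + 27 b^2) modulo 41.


4 a^3 + 27 b^2 = 4*35^3 + 27*18^2 = 171500 + 8748 = 180248
Delta = -16 * (180248) = -2883968
Delta mod 41 = 13

Delta = 13 (mod 41)


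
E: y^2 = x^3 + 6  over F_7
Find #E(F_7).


For each x in F_7, count y with y^2 = x^3 + 0 x + 6 mod 7:
  x = 1: RHS = 0, y in [0]  -> 1 point(s)
  x = 2: RHS = 0, y in [0]  -> 1 point(s)
  x = 4: RHS = 0, y in [0]  -> 1 point(s)
Affine points: 3. Add the point at infinity: total = 4.

#E(F_7) = 4


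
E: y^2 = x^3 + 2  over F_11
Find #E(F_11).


For each x in F_11, count y with y^2 = x^3 + 0 x + 2 mod 11:
  x = 1: RHS = 3, y in [5, 6]  -> 2 point(s)
  x = 4: RHS = 0, y in [0]  -> 1 point(s)
  x = 6: RHS = 9, y in [3, 8]  -> 2 point(s)
  x = 7: RHS = 4, y in [2, 9]  -> 2 point(s)
  x = 9: RHS = 5, y in [4, 7]  -> 2 point(s)
  x = 10: RHS = 1, y in [1, 10]  -> 2 point(s)
Affine points: 11. Add the point at infinity: total = 12.

#E(F_11) = 12


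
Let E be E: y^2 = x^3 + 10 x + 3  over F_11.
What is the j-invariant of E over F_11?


Delta = -16(4 a^3 + 27 b^2) mod 11 = 4
-1728 * (4 a)^3 = -1728 * (4*10)^3 mod 11 = 9
j = 9 * 4^(-1) mod 11 = 5

j = 5 (mod 11)


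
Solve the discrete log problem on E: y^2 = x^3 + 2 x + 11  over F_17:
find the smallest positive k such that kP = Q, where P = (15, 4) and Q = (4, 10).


Enumerate multiples of P until we hit Q = (4, 10):
  1P = (15, 4)
  2P = (6, 16)
  3P = (11, 2)
  4P = (4, 10)
Match found at i = 4.

k = 4


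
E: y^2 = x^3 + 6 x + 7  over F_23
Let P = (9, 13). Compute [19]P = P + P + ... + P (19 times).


k = 19 = 10011_2 (binary, LSB first: 11001)
Double-and-add from P = (9, 13):
  bit 0 = 1: acc = O + (9, 13) = (9, 13)
  bit 1 = 1: acc = (9, 13) + (17, 13) = (20, 10)
  bit 2 = 0: acc unchanged = (20, 10)
  bit 3 = 0: acc unchanged = (20, 10)
  bit 4 = 1: acc = (20, 10) + (22, 0) = (6, 12)

19P = (6, 12)


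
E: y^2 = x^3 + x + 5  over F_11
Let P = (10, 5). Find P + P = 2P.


Doubling: s = (3 x1^2 + a) / (2 y1)
s = (3*10^2 + 1) / (2*5) mod 11 = 7
x3 = s^2 - 2 x1 mod 11 = 7^2 - 2*10 = 7
y3 = s (x1 - x3) - y1 mod 11 = 7 * (10 - 7) - 5 = 5

2P = (7, 5)


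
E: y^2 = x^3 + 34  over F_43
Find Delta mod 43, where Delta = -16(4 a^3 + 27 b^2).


4 a^3 + 27 b^2 = 4*0^3 + 27*34^2 = 0 + 31212 = 31212
Delta = -16 * (31212) = -499392
Delta mod 43 = 10

Delta = 10 (mod 43)


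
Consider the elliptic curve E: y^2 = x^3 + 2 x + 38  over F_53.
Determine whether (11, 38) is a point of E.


Check whether y^2 = x^3 + 2 x + 38 (mod 53) for (x, y) = (11, 38).
LHS: y^2 = 38^2 mod 53 = 13
RHS: x^3 + 2 x + 38 = 11^3 + 2*11 + 38 mod 53 = 13
LHS = RHS

Yes, on the curve


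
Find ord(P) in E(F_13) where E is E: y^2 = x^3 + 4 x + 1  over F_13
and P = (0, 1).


Compute successive multiples of P until we hit O:
  1P = (0, 1)
  2P = (4, 4)
  3P = (12, 3)
  4P = (5, 9)
  5P = (9, 8)
  6P = (3, 1)
  7P = (10, 12)
  8P = (2, 2)
  ... (continuing to 19P)
  19P = O

ord(P) = 19


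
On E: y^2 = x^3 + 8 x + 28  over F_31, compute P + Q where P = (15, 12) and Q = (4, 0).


P != Q, so use the chord formula.
s = (y2 - y1) / (x2 - x1) = (19) / (20) mod 31 = 18
x3 = s^2 - x1 - x2 mod 31 = 18^2 - 15 - 4 = 26
y3 = s (x1 - x3) - y1 mod 31 = 18 * (15 - 26) - 12 = 7

P + Q = (26, 7)


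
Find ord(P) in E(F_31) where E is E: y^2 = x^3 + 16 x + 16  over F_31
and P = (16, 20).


Compute successive multiples of P until we hit O:
  1P = (16, 20)
  2P = (0, 27)
  3P = (25, 13)
  4P = (4, 12)
  5P = (8, 6)
  6P = (12, 18)
  7P = (11, 29)
  8P = (6, 24)
  ... (continuing to 35P)
  35P = O

ord(P) = 35


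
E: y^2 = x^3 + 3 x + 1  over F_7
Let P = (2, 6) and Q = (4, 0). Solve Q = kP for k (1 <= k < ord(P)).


Enumerate multiples of P until we hit Q = (4, 0):
  1P = (2, 6)
  2P = (5, 6)
  3P = (0, 1)
  4P = (6, 5)
  5P = (3, 3)
  6P = (4, 0)
Match found at i = 6.

k = 6


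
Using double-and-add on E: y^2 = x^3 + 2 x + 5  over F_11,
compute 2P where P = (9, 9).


k = 2 = 10_2 (binary, LSB first: 01)
Double-and-add from P = (9, 9):
  bit 0 = 0: acc unchanged = O
  bit 1 = 1: acc = O + (8, 4) = (8, 4)

2P = (8, 4)


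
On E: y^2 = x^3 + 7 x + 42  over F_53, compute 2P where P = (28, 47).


Doubling: s = (3 x1^2 + a) / (2 y1)
s = (3*28^2 + 7) / (2*47) mod 53 = 11
x3 = s^2 - 2 x1 mod 53 = 11^2 - 2*28 = 12
y3 = s (x1 - x3) - y1 mod 53 = 11 * (28 - 12) - 47 = 23

2P = (12, 23)


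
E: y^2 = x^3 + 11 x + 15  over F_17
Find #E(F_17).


For each x in F_17, count y with y^2 = x^3 + 11 x + 15 mod 17:
  x = 0: RHS = 15, y in [7, 10]  -> 2 point(s)
  x = 4: RHS = 4, y in [2, 15]  -> 2 point(s)
  x = 5: RHS = 8, y in [5, 12]  -> 2 point(s)
  x = 6: RHS = 8, y in [5, 12]  -> 2 point(s)
  x = 13: RHS = 9, y in [3, 14]  -> 2 point(s)
  x = 15: RHS = 2, y in [6, 11]  -> 2 point(s)
Affine points: 12. Add the point at infinity: total = 13.

#E(F_17) = 13


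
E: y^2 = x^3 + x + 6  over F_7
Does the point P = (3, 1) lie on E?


Check whether y^2 = x^3 + 1 x + 6 (mod 7) for (x, y) = (3, 1).
LHS: y^2 = 1^2 mod 7 = 1
RHS: x^3 + 1 x + 6 = 3^3 + 1*3 + 6 mod 7 = 1
LHS = RHS

Yes, on the curve


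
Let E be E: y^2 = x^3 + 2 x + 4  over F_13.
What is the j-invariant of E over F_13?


Delta = -16(4 a^3 + 27 b^2) mod 13 = 12
-1728 * (4 a)^3 = -1728 * (4*2)^3 mod 13 = 5
j = 5 * 12^(-1) mod 13 = 8

j = 8 (mod 13)


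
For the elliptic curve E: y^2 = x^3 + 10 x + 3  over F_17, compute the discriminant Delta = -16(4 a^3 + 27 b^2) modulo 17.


4 a^3 + 27 b^2 = 4*10^3 + 27*3^2 = 4000 + 243 = 4243
Delta = -16 * (4243) = -67888
Delta mod 17 = 10

Delta = 10 (mod 17)


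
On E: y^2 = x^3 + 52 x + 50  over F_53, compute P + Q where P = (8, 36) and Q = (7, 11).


P != Q, so use the chord formula.
s = (y2 - y1) / (x2 - x1) = (28) / (52) mod 53 = 25
x3 = s^2 - x1 - x2 mod 53 = 25^2 - 8 - 7 = 27
y3 = s (x1 - x3) - y1 mod 53 = 25 * (8 - 27) - 36 = 19

P + Q = (27, 19)


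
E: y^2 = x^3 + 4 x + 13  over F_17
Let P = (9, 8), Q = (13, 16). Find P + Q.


P != Q, so use the chord formula.
s = (y2 - y1) / (x2 - x1) = (8) / (4) mod 17 = 2
x3 = s^2 - x1 - x2 mod 17 = 2^2 - 9 - 13 = 16
y3 = s (x1 - x3) - y1 mod 17 = 2 * (9 - 16) - 8 = 12

P + Q = (16, 12)


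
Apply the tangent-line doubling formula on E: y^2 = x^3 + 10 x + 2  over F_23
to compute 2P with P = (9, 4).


Doubling: s = (3 x1^2 + a) / (2 y1)
s = (3*9^2 + 10) / (2*4) mod 23 = 0
x3 = s^2 - 2 x1 mod 23 = 0^2 - 2*9 = 5
y3 = s (x1 - x3) - y1 mod 23 = 0 * (9 - 5) - 4 = 19

2P = (5, 19)


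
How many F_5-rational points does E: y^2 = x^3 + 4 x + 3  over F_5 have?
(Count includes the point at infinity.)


For each x in F_5, count y with y^2 = x^3 + 4 x + 3 mod 5:
  x = 2: RHS = 4, y in [2, 3]  -> 2 point(s)
Affine points: 2. Add the point at infinity: total = 3.

#E(F_5) = 3


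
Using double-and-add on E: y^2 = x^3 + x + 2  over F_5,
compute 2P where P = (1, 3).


k = 2 = 10_2 (binary, LSB first: 01)
Double-and-add from P = (1, 3):
  bit 0 = 0: acc unchanged = O
  bit 1 = 1: acc = O + (4, 0) = (4, 0)

2P = (4, 0)


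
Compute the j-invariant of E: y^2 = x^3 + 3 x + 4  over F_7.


Delta = -16(4 a^3 + 27 b^2) mod 7 = 5
-1728 * (4 a)^3 = -1728 * (4*3)^3 mod 7 = 6
j = 6 * 5^(-1) mod 7 = 4

j = 4 (mod 7)


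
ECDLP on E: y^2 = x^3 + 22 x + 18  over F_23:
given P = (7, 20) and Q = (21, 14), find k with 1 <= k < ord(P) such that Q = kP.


Enumerate multiples of P until we hit Q = (21, 14):
  1P = (7, 20)
  2P = (21, 14)
Match found at i = 2.

k = 2


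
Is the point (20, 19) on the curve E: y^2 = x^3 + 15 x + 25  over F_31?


Check whether y^2 = x^3 + 15 x + 25 (mod 31) for (x, y) = (20, 19).
LHS: y^2 = 19^2 mod 31 = 20
RHS: x^3 + 15 x + 25 = 20^3 + 15*20 + 25 mod 31 = 17
LHS != RHS

No, not on the curve


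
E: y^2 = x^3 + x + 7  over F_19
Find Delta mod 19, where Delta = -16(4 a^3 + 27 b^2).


4 a^3 + 27 b^2 = 4*1^3 + 27*7^2 = 4 + 1323 = 1327
Delta = -16 * (1327) = -21232
Delta mod 19 = 10

Delta = 10 (mod 19)


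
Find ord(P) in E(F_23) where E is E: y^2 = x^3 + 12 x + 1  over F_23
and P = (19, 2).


Compute successive multiples of P until we hit O:
  1P = (19, 2)
  2P = (3, 8)
  3P = (13, 13)
  4P = (18, 0)
  5P = (13, 10)
  6P = (3, 15)
  7P = (19, 21)
  8P = O

ord(P) = 8


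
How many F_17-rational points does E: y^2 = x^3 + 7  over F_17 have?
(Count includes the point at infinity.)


For each x in F_17, count y with y^2 = x^3 + 0 x + 7 mod 17:
  x = 1: RHS = 8, y in [5, 12]  -> 2 point(s)
  x = 2: RHS = 15, y in [7, 10]  -> 2 point(s)
  x = 3: RHS = 0, y in [0]  -> 1 point(s)
  x = 5: RHS = 13, y in [8, 9]  -> 2 point(s)
  x = 6: RHS = 2, y in [6, 11]  -> 2 point(s)
  x = 8: RHS = 9, y in [3, 14]  -> 2 point(s)
  x = 10: RHS = 4, y in [2, 15]  -> 2 point(s)
  x = 12: RHS = 1, y in [1, 16]  -> 2 point(s)
  x = 15: RHS = 16, y in [4, 13]  -> 2 point(s)
Affine points: 17. Add the point at infinity: total = 18.

#E(F_17) = 18
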